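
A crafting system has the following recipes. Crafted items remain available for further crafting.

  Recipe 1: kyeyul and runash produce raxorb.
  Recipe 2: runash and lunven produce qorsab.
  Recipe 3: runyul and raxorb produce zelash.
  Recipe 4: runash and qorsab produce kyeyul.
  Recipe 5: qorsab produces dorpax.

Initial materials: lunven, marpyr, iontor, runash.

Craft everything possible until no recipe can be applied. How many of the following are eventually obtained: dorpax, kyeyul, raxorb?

Using Recipe 2, runash and lunven make qorsab.
Using Recipe 4, runash and qorsab make kyeyul.
Using Recipe 5, qorsab makes dorpax.
Using Recipe 1, kyeyul and runash make raxorb.
dorpax: reached.
kyeyul: reached.
raxorb: reached.
All 3 are reached.

3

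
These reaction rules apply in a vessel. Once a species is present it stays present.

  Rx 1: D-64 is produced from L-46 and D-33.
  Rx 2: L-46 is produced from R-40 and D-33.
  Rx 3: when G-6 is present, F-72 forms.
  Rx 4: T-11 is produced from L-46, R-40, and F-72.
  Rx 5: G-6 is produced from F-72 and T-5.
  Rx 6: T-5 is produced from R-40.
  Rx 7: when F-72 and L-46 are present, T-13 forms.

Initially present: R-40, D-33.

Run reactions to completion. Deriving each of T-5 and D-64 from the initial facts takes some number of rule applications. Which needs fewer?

T-5

T-5: R-40 present → T-5 forms (Rx 6). [1 rule application]
D-64: R-40 and D-33 present → L-46 forms (Rx 2). L-46 and D-33 present → D-64 forms (Rx 1). [2 rule applications]
T-5 needs fewer.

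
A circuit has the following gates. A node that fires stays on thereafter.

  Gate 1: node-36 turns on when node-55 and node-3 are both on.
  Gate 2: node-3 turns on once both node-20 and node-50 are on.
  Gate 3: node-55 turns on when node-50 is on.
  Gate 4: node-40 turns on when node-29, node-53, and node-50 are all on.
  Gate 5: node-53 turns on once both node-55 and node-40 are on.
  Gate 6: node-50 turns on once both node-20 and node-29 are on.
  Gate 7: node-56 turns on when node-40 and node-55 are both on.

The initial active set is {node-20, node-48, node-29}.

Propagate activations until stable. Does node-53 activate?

node-53 would need node-55 and node-40 (Gate 5), but node-40 never turns on.

No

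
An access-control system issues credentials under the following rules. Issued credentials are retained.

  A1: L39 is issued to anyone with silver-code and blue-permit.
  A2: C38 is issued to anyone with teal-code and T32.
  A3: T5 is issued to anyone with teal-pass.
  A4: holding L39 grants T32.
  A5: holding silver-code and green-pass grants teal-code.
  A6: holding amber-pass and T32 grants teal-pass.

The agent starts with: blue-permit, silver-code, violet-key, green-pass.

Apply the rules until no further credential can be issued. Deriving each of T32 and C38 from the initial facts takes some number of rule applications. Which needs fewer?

T32

T32: Holding silver-code and blue-permit grants L39 (A1). Holding L39 grants T32 (A4). [2 rule applications]
C38: Holding silver-code and blue-permit grants L39 (A1). Holding silver-code and green-pass grants teal-code (A5). Holding L39 grants T32 (A4). Holding teal-code and T32 grants C38 (A2). [4 rule applications]
T32 needs fewer.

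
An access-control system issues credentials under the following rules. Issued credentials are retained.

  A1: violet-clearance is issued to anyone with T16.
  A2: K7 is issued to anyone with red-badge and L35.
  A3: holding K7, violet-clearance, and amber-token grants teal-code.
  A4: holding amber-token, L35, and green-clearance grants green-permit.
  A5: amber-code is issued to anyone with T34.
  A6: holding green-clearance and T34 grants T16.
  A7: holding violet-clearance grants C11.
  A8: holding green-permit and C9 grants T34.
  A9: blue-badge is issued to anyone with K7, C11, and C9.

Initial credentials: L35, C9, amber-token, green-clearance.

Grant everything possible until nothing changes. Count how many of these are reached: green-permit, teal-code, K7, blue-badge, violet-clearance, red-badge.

2

Holding amber-token, L35, and green-clearance grants green-permit (A4).
Holding green-permit and C9 grants T34 (A8).
Holding green-clearance and T34 grants T16 (A6).
Holding T16 grants violet-clearance (A1).
green-permit: reached.
teal-code would need K7, violet-clearance, and amber-token (A3), but K7 is never granted.
K7 would need red-badge and L35 (A2), but red-badge is never granted.
blue-badge would need K7, C11, and C9 (A9), but K7 is never granted.
violet-clearance: reached.
No rule produces red-badge, and it is not given.
Reached: green-permit and violet-clearance — 2 of the 6.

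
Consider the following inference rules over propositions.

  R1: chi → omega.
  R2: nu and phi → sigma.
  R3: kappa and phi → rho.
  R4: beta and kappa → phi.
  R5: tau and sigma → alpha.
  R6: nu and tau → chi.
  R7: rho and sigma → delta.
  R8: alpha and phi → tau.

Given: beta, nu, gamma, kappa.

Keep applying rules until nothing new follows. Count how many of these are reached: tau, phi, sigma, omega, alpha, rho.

3

From beta and kappa, R4 gives phi.
kappa and phi hold, so rho follows (R3).
From nu and phi, R2 gives sigma.
tau would need alpha and phi (R8), but alpha is never established.
phi: reached.
sigma: reached.
omega would need chi (R1), but chi is never established.
alpha would need tau and sigma (R5), but tau is never established.
rho: reached.
Reached: phi, sigma, and rho — 3 of the 6.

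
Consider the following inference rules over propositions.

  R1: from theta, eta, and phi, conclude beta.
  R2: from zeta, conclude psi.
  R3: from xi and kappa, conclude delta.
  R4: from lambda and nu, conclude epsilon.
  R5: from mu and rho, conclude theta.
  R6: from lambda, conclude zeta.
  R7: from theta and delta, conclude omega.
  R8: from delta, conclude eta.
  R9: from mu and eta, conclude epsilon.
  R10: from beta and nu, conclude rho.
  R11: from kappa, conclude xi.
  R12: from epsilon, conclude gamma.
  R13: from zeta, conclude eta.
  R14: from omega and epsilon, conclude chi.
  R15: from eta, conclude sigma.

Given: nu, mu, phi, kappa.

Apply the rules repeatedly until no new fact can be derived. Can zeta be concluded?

zeta would need lambda (R6), but lambda is never established.

No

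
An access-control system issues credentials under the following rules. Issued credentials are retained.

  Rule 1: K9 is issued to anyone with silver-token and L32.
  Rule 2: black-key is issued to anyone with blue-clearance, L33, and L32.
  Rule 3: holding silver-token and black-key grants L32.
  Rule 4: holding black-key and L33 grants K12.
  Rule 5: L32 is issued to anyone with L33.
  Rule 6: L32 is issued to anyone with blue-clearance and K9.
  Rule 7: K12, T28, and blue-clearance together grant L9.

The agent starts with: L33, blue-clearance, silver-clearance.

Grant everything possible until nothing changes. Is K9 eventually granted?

No

K9 would need silver-token and L32 (Rule 1), but silver-token is never granted.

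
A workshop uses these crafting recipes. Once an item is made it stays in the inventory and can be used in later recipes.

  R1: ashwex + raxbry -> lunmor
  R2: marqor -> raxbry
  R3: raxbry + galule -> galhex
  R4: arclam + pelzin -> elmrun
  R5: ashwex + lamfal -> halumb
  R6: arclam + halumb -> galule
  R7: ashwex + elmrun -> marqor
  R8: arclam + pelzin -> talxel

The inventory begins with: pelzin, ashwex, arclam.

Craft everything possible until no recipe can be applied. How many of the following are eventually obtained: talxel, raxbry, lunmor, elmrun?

4

arclam + pelzin -> elmrun (R4).
arclam + pelzin -> talxel (R8).
ashwex + elmrun -> marqor (R7).
Using R2, marqor makes raxbry.
Using R1, ashwex and raxbry make lunmor.
talxel: reached.
raxbry: reached.
lunmor: reached.
elmrun: reached.
All 4 are reached.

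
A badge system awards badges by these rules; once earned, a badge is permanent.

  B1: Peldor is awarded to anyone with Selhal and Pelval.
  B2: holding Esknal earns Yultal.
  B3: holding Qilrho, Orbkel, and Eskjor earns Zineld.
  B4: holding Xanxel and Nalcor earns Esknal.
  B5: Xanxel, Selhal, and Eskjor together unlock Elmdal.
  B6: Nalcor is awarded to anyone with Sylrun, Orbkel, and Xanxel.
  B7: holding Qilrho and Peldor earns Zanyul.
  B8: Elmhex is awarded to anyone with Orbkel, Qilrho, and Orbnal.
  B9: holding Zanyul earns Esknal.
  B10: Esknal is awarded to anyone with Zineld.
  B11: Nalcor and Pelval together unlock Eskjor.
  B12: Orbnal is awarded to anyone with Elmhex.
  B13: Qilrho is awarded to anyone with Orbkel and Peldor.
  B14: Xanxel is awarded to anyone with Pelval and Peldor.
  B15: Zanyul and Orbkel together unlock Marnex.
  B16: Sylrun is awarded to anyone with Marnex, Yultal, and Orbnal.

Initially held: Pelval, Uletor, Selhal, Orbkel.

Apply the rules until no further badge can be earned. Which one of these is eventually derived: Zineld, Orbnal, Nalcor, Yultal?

Yultal

With Selhal and Pelval, Peldor is earned (B1).
With Orbkel and Peldor, Qilrho is earned (B13).
With Qilrho and Peldor, Zanyul is earned (B7).
With Zanyul, Esknal is earned (B9).
With Esknal, Yultal is earned (B2).
Orbnal would need Elmhex (B12), but Elmhex is never earned. Nalcor would need Sylrun, Orbkel, and Xanxel (B6), but Sylrun is never earned. Zineld would need Qilrho, Orbkel, and Eskjor (B3), but Eskjor is never earned.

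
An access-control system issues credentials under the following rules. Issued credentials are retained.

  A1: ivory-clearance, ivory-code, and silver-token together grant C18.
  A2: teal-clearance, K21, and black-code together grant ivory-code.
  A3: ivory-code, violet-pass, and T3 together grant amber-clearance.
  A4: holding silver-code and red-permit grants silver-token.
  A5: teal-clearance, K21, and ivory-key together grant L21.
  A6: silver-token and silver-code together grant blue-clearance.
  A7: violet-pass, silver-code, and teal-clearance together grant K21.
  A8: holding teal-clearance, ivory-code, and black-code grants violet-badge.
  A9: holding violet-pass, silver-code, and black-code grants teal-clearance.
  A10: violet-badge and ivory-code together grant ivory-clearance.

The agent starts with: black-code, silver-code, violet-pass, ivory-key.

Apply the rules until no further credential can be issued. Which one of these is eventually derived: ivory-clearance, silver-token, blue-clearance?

Holding violet-pass, silver-code, and black-code grants teal-clearance (A9).
Holding violet-pass, silver-code, and teal-clearance grants K21 (A7).
Holding teal-clearance, K21, and black-code grants ivory-code (A2).
Holding teal-clearance, ivory-code, and black-code grants violet-badge (A8).
Holding violet-badge and ivory-code grants ivory-clearance (A10).
blue-clearance would need silver-token and silver-code (A6), but silver-token is never granted. silver-token would need silver-code and red-permit (A4), but red-permit is never granted.

ivory-clearance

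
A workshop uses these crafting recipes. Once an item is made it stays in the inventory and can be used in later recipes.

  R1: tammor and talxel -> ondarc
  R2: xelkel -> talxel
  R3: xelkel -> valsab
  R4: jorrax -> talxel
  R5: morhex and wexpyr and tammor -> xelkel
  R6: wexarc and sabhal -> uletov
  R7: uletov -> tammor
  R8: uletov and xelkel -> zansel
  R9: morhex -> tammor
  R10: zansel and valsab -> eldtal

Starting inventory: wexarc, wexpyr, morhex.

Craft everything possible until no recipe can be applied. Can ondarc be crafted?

morhex -> tammor (R9).
morhex and wexpyr and tammor -> xelkel (R5).
Using R2, xelkel makes talxel.
Using R1, tammor and talxel make ondarc.

Yes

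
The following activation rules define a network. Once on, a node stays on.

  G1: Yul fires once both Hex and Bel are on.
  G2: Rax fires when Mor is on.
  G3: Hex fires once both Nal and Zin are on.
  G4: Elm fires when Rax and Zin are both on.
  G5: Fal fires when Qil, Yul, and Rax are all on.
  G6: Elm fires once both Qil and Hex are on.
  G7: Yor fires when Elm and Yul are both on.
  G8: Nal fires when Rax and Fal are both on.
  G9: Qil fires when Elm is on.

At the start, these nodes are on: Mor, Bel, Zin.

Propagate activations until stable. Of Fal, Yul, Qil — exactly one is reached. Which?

Qil

G2: Mor on → Rax on.
Rax and Zin are on, so Elm fires (G4).
G9: Elm on → Qil on.
Yul would need Hex and Bel (G1), but Hex never turns on. Fal would need Qil, Yul, and Rax (G5), but Yul never turns on.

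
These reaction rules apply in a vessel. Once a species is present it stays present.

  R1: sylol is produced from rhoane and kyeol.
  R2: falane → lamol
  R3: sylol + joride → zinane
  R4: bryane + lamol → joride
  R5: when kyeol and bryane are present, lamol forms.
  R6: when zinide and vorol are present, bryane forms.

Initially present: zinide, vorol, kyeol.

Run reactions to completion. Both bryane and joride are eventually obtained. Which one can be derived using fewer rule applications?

bryane

bryane: zinide and vorol present → bryane forms (R6). [1 rule application]
joride: zinide and vorol present → bryane forms (R6). kyeol and bryane present → lamol forms (R5). bryane and lamol present → joride forms (R4). [3 rule applications]
bryane needs fewer.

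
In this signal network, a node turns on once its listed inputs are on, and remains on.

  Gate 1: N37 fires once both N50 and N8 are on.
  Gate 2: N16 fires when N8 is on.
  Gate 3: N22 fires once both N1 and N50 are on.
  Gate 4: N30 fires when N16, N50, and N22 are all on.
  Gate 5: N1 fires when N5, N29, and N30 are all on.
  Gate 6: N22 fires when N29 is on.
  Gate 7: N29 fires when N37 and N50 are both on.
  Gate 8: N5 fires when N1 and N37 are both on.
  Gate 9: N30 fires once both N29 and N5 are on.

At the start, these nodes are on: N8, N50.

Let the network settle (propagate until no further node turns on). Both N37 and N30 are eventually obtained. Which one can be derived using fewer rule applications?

N37

N37: N50 and N8 are on, so N37 fires (Gate 1). [1 rule application]
N30: N50 and N8 are on, so N37 fires (Gate 1). Gate 2: N8 on → N16 on. N37 and N50 are on, so N29 fires (Gate 7). N29 is on, so N22 fires (Gate 6). N16, N50, and N22 are on, so N30 fires (Gate 4). [5 rule applications]
N37 needs fewer.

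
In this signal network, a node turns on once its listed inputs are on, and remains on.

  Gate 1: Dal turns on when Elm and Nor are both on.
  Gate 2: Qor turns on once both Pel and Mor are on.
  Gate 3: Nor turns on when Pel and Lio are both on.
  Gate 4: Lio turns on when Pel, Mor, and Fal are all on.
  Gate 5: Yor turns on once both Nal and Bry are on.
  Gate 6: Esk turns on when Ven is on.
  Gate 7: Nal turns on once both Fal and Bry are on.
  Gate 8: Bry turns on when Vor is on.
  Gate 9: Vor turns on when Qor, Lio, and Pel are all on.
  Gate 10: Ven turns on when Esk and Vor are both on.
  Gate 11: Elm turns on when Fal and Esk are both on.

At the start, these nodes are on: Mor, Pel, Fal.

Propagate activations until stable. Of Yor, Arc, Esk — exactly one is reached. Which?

Gate 4: Pel, Mor, and Fal on → Lio on.
Pel and Mor are on, so Qor turns on (Gate 2).
Gate 9: Qor, Lio, and Pel on → Vor on.
Vor is on, so Bry turns on (Gate 8).
Fal and Bry are on, so Nal turns on (Gate 7).
Nal and Bry are on, so Yor turns on (Gate 5).
Esk would need Ven (Gate 6), but Ven never turns on. No rule produces Arc, and it is not given.

Yor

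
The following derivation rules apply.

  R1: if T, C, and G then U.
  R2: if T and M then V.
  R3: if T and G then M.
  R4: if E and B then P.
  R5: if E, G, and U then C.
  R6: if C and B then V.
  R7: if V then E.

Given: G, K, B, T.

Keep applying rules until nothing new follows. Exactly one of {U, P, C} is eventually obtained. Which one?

T and G hold, so M follows (R3).
T and M hold, so V follows (R2).
V holds, so E follows (R7).
E and B hold, so P follows (R4).
U would need T, C, and G (R1), but C is never established. C would need E, G, and U (R5), but U is never established.

P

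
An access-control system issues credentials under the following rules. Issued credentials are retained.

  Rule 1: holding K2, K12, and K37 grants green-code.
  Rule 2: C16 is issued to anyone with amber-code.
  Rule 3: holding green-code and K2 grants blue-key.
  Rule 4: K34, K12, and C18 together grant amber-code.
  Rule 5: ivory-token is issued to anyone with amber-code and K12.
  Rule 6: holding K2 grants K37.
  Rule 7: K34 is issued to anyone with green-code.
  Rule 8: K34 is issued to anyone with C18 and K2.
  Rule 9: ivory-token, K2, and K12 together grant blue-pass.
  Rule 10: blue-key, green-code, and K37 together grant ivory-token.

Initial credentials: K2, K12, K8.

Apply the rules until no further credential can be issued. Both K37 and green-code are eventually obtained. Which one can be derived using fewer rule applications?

K37

K37: Holding K2 grants K37 (Rule 6). [1 rule application]
green-code: Holding K2 grants K37 (Rule 6). Holding K2, K12, and K37 grants green-code (Rule 1). [2 rule applications]
K37 needs fewer.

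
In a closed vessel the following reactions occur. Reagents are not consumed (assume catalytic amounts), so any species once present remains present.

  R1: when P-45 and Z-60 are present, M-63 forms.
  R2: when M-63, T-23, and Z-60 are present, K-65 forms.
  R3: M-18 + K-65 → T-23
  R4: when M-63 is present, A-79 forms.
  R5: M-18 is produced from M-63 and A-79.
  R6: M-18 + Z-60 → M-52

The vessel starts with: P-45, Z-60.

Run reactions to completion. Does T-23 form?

No

T-23 would need M-18 and K-65 (R3), but K-65 never forms.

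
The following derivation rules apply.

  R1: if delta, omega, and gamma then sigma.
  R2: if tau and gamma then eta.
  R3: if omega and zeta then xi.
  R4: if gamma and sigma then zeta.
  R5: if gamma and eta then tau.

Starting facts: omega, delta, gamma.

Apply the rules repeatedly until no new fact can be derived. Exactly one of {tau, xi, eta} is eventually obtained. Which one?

delta, omega, and gamma hold, so sigma follows (R1).
From gamma and sigma, R4 gives zeta.
omega and zeta hold, so xi follows (R3).
tau would need gamma and eta (R5), but eta is never established. eta would need tau and gamma (R2), but tau is never established.

xi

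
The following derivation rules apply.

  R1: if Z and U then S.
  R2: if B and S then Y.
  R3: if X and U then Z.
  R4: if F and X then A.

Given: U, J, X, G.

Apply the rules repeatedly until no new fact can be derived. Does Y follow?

No

Y would need B and S (R2), but B is never established.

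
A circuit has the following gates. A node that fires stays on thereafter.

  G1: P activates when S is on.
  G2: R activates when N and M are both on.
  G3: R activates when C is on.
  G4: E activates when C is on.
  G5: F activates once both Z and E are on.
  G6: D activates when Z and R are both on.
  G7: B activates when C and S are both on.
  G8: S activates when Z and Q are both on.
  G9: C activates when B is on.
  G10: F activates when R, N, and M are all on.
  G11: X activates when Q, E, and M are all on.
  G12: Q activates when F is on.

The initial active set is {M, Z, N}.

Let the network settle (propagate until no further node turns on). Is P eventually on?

G2: N and M on → R on.
R, N, and M are on, so F activates (G10).
F is on, so Q activates (G12).
Z and Q are on, so S activates (G8).
S is on, so P activates (G1).

Yes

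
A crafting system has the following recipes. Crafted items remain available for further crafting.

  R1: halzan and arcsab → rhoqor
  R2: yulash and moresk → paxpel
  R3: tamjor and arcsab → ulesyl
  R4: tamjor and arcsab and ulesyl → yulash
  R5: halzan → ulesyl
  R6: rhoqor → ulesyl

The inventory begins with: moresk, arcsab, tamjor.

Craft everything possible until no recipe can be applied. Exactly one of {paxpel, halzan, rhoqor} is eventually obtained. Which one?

tamjor and arcsab → ulesyl (R3).
Using R4, tamjor, arcsab, and ulesyl make yulash.
yulash and moresk → paxpel (R2).
No rule produces halzan, and it is not given. rhoqor would need halzan and arcsab (R1), but halzan is never obtained.

paxpel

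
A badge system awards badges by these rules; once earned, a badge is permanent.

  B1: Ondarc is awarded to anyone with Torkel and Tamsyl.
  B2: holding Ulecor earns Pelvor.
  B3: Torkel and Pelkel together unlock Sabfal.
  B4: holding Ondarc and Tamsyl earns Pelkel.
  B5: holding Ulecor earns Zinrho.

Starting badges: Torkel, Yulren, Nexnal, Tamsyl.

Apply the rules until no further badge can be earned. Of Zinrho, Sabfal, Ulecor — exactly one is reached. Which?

With Torkel and Tamsyl, Ondarc is earned (B1).
With Ondarc and Tamsyl, Pelkel is earned (B4).
With Torkel and Pelkel, Sabfal is earned (B3).
Zinrho would need Ulecor (B5), but Ulecor is never earned. No rule produces Ulecor, and it is not given.

Sabfal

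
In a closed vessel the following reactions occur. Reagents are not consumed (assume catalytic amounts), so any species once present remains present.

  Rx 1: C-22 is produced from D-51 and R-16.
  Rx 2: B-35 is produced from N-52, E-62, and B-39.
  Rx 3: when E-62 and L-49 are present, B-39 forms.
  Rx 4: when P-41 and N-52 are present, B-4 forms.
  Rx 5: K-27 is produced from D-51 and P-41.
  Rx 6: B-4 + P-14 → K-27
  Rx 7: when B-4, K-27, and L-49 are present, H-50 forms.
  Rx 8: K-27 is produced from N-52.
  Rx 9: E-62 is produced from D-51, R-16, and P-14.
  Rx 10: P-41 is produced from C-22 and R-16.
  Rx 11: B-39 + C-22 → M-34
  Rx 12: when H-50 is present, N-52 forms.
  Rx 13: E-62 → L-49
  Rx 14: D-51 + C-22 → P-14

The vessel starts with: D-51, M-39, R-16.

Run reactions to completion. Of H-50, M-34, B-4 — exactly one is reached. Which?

D-51 and R-16 present → C-22 forms (Rx 1).
D-51 and C-22 present → P-14 forms (Rx 14).
D-51, R-16, and P-14 present → E-62 forms (Rx 9).
E-62 present → L-49 forms (Rx 13).
E-62 and L-49 present → B-39 forms (Rx 3).
B-39 and C-22 present → M-34 forms (Rx 11).
B-4 would need P-41 and N-52 (Rx 4), but N-52 never forms. H-50 would need B-4, K-27, and L-49 (Rx 7), but B-4 never forms.

M-34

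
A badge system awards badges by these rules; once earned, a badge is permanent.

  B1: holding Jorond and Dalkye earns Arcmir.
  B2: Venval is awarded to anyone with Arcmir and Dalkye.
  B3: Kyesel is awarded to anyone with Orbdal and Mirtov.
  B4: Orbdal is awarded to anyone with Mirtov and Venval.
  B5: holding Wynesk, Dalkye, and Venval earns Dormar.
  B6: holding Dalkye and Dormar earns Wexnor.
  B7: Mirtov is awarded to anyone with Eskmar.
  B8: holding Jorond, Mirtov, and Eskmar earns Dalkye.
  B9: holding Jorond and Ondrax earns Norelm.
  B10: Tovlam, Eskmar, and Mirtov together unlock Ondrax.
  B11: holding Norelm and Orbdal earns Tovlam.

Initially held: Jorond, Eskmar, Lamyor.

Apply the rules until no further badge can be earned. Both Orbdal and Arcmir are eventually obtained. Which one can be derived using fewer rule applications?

Arcmir: With Eskmar, Mirtov is earned (B7). With Jorond, Mirtov, and Eskmar, Dalkye is earned (B8). With Jorond and Dalkye, Arcmir is earned (B1). [3 rule applications]
Orbdal: With Eskmar, Mirtov is earned (B7). With Jorond, Mirtov, and Eskmar, Dalkye is earned (B8). With Jorond and Dalkye, Arcmir is earned (B1). With Arcmir and Dalkye, Venval is earned (B2). With Mirtov and Venval, Orbdal is earned (B4). [5 rule applications]
Arcmir needs fewer.

Arcmir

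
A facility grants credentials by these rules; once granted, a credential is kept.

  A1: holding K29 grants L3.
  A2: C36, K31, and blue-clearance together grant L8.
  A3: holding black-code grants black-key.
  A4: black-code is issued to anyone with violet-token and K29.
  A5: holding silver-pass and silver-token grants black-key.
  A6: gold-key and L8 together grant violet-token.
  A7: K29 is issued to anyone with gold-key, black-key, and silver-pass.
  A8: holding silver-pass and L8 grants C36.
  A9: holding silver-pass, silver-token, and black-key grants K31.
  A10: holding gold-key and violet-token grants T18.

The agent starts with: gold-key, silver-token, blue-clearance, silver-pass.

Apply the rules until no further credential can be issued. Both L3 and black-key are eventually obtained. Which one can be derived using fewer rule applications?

black-key: Holding silver-pass and silver-token grants black-key (A5). [1 rule application]
L3: Holding silver-pass and silver-token grants black-key (A5). Holding gold-key, black-key, and silver-pass grants K29 (A7). Holding K29 grants L3 (A1). [3 rule applications]
black-key needs fewer.

black-key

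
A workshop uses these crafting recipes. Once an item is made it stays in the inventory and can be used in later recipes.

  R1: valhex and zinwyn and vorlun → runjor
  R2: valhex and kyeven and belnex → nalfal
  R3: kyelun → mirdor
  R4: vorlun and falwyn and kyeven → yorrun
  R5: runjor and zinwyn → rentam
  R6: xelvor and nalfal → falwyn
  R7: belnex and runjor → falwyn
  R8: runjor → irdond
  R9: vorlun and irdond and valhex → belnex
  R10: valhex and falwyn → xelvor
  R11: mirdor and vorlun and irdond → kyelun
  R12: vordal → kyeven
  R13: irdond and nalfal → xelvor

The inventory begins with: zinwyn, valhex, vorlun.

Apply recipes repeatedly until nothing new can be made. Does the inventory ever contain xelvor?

Yes

valhex and zinwyn and vorlun → runjor (R1).
Using R8, runjor makes irdond.
vorlun and irdond and valhex → belnex (R9).
Using R7, belnex and runjor make falwyn.
valhex and falwyn → xelvor (R10).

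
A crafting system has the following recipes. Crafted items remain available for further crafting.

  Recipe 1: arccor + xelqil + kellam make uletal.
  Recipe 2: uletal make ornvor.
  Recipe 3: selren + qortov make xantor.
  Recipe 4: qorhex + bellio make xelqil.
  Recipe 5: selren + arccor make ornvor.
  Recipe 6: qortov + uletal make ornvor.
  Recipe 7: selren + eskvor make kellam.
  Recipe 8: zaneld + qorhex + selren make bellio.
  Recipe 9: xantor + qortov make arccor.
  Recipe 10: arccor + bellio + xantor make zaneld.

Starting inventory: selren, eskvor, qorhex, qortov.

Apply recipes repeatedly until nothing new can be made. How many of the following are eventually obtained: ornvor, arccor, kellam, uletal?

3

Using Recipe 3, selren and qortov make xantor.
selren + eskvor → kellam (Recipe 7).
xantor + qortov → arccor (Recipe 9).
Using Recipe 5, selren and arccor make ornvor.
ornvor: reached.
arccor: reached.
kellam: reached.
uletal would need arccor, xelqil, and kellam (Recipe 1), but xelqil is never obtained.
Reached: ornvor, arccor, and kellam — 3 of the 4.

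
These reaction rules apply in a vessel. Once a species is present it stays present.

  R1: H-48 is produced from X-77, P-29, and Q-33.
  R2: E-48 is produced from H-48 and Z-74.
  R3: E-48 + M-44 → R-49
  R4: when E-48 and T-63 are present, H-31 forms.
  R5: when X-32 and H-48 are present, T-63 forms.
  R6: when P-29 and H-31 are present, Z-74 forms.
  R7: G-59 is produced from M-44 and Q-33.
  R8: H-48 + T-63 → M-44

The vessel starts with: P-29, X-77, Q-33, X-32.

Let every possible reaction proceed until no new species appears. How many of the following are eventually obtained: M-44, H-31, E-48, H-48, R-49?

X-77, P-29, and Q-33 present → H-48 forms (R1).
X-32 and H-48 present → T-63 forms (R5).
H-48 and T-63 present → M-44 forms (R8).
M-44: reached.
H-31 would need E-48 and T-63 (R4), but E-48 never forms.
E-48 would need H-48 and Z-74 (R2), but Z-74 never forms.
H-48: reached.
R-49 would need E-48 and M-44 (R3), but E-48 never forms.
Reached: M-44 and H-48 — 2 of the 5.

2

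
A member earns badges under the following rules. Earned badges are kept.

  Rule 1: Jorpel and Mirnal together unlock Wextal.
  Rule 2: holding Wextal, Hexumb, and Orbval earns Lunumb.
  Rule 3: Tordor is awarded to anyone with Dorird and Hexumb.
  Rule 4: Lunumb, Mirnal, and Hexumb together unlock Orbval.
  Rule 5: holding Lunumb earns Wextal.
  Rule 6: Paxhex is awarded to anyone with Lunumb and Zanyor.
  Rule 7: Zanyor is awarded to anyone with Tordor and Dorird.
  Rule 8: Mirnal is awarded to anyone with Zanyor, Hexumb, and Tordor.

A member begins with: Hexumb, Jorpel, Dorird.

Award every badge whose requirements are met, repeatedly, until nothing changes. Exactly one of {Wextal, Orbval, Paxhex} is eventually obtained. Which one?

With Dorird and Hexumb, Tordor is earned (Rule 3).
With Tordor and Dorird, Zanyor is earned (Rule 7).
With Zanyor, Hexumb, and Tordor, Mirnal is earned (Rule 8).
With Jorpel and Mirnal, Wextal is earned (Rule 1).
Orbval would need Lunumb, Mirnal, and Hexumb (Rule 4), but Lunumb is never earned. Paxhex would need Lunumb and Zanyor (Rule 6), but Lunumb is never earned.

Wextal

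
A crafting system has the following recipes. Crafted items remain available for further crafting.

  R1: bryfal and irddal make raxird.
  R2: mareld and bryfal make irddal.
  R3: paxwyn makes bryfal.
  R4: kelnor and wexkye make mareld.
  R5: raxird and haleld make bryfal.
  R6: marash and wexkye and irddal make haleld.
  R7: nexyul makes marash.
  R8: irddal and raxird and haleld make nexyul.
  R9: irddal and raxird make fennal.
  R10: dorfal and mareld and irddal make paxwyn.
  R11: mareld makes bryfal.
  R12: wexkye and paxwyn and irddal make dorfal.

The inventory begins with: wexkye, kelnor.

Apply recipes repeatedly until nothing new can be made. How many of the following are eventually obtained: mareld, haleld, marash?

Using R4, kelnor and wexkye make mareld.
mareld: reached.
haleld would need marash, wexkye, and irddal (R6), but marash is never obtained.
marash would need nexyul (R7), but nexyul is never obtained.
Reached: mareld — 1 of the 3.

1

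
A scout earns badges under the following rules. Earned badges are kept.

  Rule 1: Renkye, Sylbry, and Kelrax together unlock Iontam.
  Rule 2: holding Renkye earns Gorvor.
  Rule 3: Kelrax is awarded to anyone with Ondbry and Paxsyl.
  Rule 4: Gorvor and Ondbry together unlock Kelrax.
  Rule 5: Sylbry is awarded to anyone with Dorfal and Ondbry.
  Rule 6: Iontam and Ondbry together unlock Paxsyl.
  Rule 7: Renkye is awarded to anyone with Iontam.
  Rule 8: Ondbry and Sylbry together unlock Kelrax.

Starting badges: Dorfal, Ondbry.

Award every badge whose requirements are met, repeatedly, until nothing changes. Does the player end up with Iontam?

Iontam would need Renkye, Sylbry, and Kelrax (Rule 1), but Renkye is never earned.

No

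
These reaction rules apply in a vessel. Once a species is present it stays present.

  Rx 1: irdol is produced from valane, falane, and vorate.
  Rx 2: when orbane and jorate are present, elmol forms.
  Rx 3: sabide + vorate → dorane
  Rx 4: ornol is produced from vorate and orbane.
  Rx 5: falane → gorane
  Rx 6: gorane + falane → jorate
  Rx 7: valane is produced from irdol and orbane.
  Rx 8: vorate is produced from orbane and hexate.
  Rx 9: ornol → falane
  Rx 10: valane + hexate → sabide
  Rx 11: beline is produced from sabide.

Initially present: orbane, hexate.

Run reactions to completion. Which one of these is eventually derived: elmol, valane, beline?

elmol

orbane and hexate present → vorate forms (Rx 8).
vorate and orbane present → ornol forms (Rx 4).
ornol present → falane forms (Rx 9).
falane present → gorane forms (Rx 5).
gorane and falane present → jorate forms (Rx 6).
orbane and jorate present → elmol forms (Rx 2).
valane would need irdol and orbane (Rx 7), but irdol never forms. beline would need sabide (Rx 11), but sabide never forms.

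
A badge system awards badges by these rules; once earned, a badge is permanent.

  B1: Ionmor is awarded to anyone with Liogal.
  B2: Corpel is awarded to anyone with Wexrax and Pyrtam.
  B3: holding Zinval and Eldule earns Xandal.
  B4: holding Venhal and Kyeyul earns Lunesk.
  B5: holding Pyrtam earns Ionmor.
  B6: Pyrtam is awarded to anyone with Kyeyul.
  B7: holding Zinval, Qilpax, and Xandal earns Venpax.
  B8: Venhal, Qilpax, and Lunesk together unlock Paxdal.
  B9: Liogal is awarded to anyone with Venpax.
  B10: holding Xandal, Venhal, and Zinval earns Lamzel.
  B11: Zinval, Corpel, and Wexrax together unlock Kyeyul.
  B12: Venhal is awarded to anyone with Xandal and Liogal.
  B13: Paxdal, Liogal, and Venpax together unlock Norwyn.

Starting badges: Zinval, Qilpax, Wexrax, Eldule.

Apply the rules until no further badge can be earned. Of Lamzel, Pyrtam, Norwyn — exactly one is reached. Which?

Lamzel

With Zinval and Eldule, Xandal is earned (B3).
With Zinval, Qilpax, and Xandal, Venpax is earned (B7).
With Venpax, Liogal is earned (B9).
With Xandal and Liogal, Venhal is earned (B12).
With Xandal, Venhal, and Zinval, Lamzel is earned (B10).
Pyrtam would need Kyeyul (B6), but Kyeyul is never earned. Norwyn would need Paxdal, Liogal, and Venpax (B13), but Paxdal is never earned.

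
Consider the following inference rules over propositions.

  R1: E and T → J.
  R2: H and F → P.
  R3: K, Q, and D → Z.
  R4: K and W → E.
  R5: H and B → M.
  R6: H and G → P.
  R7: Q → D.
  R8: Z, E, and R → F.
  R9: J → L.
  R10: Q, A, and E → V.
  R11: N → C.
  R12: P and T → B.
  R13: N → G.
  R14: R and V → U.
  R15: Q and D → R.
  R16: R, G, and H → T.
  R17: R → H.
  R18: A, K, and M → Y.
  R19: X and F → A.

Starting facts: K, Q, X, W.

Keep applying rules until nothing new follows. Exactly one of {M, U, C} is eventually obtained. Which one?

U

From K and W, R4 gives E.
Q holds, so D follows (R7).
K, Q, and D hold, so Z follows (R3).
Q and D hold, so R follows (R15).
From Z, E, and R, R8 gives F.
X and F hold, so A follows (R19).
From Q, A, and E, R10 gives V.
From R and V, R14 gives U.
C would need N (R11), but N is never established. M would need H and B (R5), but B is never established.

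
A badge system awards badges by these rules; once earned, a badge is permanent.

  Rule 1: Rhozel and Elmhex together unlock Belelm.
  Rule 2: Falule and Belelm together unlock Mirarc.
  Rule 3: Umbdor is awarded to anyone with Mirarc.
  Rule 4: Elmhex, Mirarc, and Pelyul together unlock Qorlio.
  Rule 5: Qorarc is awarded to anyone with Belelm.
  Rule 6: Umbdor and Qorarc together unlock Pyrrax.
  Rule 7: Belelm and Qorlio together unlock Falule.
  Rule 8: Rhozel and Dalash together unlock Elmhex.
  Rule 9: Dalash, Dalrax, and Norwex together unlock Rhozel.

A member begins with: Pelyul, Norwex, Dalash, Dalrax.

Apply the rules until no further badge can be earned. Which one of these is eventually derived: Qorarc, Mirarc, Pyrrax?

Qorarc

With Dalash, Dalrax, and Norwex, Rhozel is earned (Rule 9).
With Rhozel and Dalash, Elmhex is earned (Rule 8).
With Rhozel and Elmhex, Belelm is earned (Rule 1).
With Belelm, Qorarc is earned (Rule 5).
Pyrrax would need Umbdor and Qorarc (Rule 6), but Umbdor is never earned. Mirarc would need Falule and Belelm (Rule 2), but Falule is never earned.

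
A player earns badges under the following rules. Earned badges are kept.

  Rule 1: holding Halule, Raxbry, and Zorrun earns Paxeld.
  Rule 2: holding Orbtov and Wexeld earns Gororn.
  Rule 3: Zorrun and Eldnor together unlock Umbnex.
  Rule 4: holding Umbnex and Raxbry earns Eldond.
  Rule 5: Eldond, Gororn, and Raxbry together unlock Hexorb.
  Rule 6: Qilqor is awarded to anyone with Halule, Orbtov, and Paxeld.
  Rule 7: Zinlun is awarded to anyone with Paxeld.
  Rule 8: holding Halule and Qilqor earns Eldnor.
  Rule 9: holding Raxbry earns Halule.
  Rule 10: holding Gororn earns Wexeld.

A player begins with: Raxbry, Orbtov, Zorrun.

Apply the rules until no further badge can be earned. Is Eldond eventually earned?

Yes

With Raxbry, Halule is earned (Rule 9).
With Halule, Raxbry, and Zorrun, Paxeld is earned (Rule 1).
With Halule, Orbtov, and Paxeld, Qilqor is earned (Rule 6).
With Halule and Qilqor, Eldnor is earned (Rule 8).
With Zorrun and Eldnor, Umbnex is earned (Rule 3).
With Umbnex and Raxbry, Eldond is earned (Rule 4).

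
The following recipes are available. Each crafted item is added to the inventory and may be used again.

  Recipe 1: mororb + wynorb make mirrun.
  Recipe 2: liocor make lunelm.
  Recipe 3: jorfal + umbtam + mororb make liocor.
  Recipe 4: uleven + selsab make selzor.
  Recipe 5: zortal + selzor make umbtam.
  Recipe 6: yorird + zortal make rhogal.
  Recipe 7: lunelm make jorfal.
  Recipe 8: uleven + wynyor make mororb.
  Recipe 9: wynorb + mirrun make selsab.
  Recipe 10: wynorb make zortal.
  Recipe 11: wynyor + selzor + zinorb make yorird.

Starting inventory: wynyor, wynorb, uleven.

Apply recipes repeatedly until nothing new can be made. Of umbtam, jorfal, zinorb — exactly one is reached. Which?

umbtam

uleven + wynyor → mororb (Recipe 8).
wynorb → zortal (Recipe 10).
mororb + wynorb → mirrun (Recipe 1).
wynorb + mirrun → selsab (Recipe 9).
Using Recipe 4, uleven and selsab make selzor.
zortal + selzor → umbtam (Recipe 5).
No rule produces zinorb, and it is not given. jorfal would need lunelm (Recipe 7), but lunelm is never obtained.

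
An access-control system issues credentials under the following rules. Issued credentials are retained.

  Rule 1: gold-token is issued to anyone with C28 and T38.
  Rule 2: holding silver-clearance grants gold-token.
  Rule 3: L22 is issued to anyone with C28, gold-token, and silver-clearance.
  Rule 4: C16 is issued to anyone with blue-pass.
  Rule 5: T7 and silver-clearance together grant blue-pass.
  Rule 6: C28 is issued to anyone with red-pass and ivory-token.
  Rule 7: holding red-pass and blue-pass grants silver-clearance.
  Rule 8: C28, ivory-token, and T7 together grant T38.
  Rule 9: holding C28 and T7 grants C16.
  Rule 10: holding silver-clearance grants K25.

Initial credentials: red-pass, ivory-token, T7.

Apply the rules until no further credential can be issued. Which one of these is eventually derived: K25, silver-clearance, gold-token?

gold-token

Holding red-pass and ivory-token grants C28 (Rule 6).
Holding C28, ivory-token, and T7 grants T38 (Rule 8).
Holding C28 and T38 grants gold-token (Rule 1).
silver-clearance would need red-pass and blue-pass (Rule 7), but blue-pass is never granted. K25 would need silver-clearance (Rule 10), but silver-clearance is never granted.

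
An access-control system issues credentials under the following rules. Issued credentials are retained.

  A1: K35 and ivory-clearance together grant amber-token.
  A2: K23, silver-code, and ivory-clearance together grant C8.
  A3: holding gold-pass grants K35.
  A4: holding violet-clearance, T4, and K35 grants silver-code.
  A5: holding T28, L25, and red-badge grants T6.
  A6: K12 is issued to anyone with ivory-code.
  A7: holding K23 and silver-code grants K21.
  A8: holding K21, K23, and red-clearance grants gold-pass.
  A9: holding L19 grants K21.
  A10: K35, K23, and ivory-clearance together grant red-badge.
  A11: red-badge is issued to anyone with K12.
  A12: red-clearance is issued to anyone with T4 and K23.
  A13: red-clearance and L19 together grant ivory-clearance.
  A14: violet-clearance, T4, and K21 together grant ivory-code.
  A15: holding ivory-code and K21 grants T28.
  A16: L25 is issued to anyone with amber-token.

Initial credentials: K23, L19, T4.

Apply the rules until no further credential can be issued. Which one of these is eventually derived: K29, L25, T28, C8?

Holding L19 grants K21 (A9).
Holding T4 and K23 grants red-clearance (A12).
Holding red-clearance and L19 grants ivory-clearance (A13).
Holding K21, K23, and red-clearance grants gold-pass (A8).
Holding gold-pass grants K35 (A3).
Holding K35 and ivory-clearance grants amber-token (A1).
Holding amber-token grants L25 (A16).
T28 would need ivory-code and K21 (A15), but ivory-code is never granted. No rule produces K29, and it is not given. C8 would need K23, silver-code, and ivory-clearance (A2), but silver-code is never granted.

L25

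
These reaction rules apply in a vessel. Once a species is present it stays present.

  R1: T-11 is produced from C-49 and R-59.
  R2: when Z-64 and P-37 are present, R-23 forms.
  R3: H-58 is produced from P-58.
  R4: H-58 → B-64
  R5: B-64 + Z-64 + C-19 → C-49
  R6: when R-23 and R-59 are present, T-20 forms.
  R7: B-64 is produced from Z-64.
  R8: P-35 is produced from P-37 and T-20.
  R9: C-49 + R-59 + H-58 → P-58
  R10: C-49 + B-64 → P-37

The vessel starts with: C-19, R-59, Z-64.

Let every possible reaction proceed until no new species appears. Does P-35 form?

Yes

Z-64 present → B-64 forms (R7).
B-64, Z-64, and C-19 present → C-49 forms (R5).
C-49 and B-64 present → P-37 forms (R10).
Z-64 and P-37 present → R-23 forms (R2).
R-23 and R-59 present → T-20 forms (R6).
P-37 and T-20 present → P-35 forms (R8).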